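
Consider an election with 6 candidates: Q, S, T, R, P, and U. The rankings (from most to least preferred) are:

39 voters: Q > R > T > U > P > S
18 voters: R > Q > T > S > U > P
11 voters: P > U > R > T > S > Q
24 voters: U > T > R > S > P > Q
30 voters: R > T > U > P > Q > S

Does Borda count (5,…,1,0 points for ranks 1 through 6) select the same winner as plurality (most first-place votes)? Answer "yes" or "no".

Borda — scores: Q 297, S 95, T 409, R 501, P 178, U 350. Winner: R.
Plurality — first-place votes: Q 39, S 0, T 0, R 48, P 11, U 24. Winner: R.
The two methods agree.

yes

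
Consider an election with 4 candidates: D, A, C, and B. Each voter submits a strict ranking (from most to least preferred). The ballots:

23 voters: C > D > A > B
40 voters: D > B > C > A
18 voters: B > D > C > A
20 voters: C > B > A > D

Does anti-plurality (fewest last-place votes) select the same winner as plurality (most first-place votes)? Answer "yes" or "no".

Anti-plurality — last-place votes: D 20, A 58, C 0, B 23. Winner: C.
Plurality — first-place votes: D 40, A 0, C 43, B 18. Winner: C.
The two methods agree.

yes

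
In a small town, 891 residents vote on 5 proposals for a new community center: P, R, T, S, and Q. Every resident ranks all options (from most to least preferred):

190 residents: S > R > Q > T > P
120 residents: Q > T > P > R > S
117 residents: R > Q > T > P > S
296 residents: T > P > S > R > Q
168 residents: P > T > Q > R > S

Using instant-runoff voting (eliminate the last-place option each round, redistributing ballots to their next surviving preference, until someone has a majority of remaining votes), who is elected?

T

Round 1: P 168, R 117, T 296, S 190, Q 120. Eliminate R.
Round 2: P 168, T 296, S 190, Q 237. Eliminate P.
Round 3: T 464, S 190, Q 237. T has a majority.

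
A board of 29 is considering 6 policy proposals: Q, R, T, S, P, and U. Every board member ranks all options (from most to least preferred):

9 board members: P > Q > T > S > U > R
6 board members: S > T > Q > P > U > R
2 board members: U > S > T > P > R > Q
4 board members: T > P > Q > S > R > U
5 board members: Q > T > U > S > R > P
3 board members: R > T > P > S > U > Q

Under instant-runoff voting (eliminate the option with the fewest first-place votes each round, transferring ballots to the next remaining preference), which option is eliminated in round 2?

Round 1: Q 5, R 3, T 4, S 6, P 9, U 2. Eliminate U.
Round 2: Q 5, R 3, T 4, S 8, P 9. Eliminate R.

R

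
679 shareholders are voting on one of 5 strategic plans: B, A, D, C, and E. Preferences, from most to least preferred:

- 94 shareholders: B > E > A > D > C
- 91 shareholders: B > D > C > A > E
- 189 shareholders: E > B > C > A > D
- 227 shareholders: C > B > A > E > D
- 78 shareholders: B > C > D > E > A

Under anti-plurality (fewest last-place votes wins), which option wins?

Last-place votes: B 0, A 78, D 416, C 94, E 91.
B is ranked last by the fewest voters, so B wins.

B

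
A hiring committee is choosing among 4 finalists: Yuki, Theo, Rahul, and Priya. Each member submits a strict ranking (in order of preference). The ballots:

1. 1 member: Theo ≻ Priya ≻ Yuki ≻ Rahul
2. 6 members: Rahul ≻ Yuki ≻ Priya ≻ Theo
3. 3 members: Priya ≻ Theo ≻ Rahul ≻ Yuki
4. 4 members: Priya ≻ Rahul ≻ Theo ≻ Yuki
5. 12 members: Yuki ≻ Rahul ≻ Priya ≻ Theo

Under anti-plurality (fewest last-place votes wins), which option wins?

Last-place votes: Yuki 7, Theo 18, Rahul 1, Priya 0.
Priya is ranked last by the fewest voters, so Priya wins.

Priya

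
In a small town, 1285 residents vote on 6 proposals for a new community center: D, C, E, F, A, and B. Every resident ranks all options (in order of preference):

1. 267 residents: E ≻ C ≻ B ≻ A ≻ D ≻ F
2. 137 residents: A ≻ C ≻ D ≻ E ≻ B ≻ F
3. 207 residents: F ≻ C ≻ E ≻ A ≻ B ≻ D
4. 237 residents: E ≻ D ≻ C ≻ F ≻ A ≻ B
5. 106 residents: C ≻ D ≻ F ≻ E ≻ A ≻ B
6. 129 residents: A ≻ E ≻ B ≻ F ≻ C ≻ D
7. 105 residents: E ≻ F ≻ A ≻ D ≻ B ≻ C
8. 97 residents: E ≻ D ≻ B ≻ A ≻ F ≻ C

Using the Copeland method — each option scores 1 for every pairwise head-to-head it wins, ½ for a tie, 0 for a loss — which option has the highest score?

D: beats F and B; loses to C, E, and A → score 2.
C: beats D, F, A, and B; loses to E → score 4.
E: beats D, C, F, A, and B → score 5.
F: beats A and B; loses to D, C, and E → score 2.
A: beats D and B; loses to C, E, and F → score 2.
B: loses to D, C, E, F, and A → score 0.
E has the best pairwise record.

E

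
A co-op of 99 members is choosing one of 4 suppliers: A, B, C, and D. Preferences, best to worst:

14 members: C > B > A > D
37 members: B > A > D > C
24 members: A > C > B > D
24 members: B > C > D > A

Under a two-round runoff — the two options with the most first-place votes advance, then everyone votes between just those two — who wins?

B

Round 1 first-place votes: A 24, B 61, C 14, D 0.
B and A advance.
Runoff: B is preferred to A by 75 voters; A by 24.
B wins the runoff.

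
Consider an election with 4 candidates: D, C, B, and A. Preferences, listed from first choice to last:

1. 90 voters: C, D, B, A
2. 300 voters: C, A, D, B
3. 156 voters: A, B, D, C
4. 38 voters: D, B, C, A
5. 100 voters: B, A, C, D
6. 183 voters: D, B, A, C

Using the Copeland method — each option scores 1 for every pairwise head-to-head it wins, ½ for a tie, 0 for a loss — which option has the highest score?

A

D: beats B; loses to C and A → score 1.
C: beats D; loses to B and A → score 1.
B: beats C; loses to D and A → score 1.
A: beats D, C, and B → score 3.
A has the best pairwise record.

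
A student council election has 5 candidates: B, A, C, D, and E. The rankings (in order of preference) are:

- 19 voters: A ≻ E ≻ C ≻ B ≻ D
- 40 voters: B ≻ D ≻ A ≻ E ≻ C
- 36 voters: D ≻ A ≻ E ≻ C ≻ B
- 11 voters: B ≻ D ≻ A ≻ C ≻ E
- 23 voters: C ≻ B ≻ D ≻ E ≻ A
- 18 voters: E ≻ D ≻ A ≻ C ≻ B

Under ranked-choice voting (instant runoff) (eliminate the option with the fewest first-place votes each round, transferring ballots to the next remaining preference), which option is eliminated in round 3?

C

Round 1: B 51, A 19, C 23, D 36, E 18. Eliminate E.
Round 2: B 51, A 19, C 23, D 54. Eliminate A.
Round 3: B 51, C 42, D 54. Eliminate C.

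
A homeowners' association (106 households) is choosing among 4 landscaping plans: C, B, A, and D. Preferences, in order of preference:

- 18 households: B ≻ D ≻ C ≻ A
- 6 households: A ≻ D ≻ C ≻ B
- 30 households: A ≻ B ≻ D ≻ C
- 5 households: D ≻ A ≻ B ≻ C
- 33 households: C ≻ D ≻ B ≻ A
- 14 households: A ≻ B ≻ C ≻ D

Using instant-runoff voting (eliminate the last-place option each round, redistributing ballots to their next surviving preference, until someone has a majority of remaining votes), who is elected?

Round 1: C 33, B 18, A 50, D 5. Eliminate D.
Round 2: C 33, B 18, A 55. A has a majority.

A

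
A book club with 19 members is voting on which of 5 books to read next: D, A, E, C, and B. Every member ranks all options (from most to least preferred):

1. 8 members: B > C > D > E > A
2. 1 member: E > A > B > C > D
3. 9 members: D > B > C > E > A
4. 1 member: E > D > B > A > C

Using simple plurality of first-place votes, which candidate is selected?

D

First-place votes: D 9, A 0, E 2, C 0, B 8.
D has the most first-place votes.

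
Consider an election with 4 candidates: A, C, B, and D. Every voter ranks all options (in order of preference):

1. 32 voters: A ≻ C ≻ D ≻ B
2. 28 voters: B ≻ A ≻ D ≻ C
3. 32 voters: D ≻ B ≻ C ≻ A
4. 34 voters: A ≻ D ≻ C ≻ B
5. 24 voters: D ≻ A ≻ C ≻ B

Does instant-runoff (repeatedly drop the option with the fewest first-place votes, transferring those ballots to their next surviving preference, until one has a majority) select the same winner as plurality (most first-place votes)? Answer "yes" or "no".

yes

Instant-runoff — R1 A 66, C 0, B 28, D 56 (C out); R2 A 66, B 28, D 56 (B out); R3 A 94, D 56 (A winner). Winner: A.
Plurality — first-place votes: A 66, C 0, B 28, D 56. Winner: A.
The two methods agree.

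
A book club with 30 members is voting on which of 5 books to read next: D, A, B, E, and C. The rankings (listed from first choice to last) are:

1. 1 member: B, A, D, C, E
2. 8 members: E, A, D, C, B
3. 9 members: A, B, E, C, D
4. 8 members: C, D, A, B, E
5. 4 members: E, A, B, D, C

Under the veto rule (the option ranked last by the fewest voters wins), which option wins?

A

Last-place votes: D 9, A 0, B 8, E 9, C 4.
A is ranked last by the fewest voters, so A wins.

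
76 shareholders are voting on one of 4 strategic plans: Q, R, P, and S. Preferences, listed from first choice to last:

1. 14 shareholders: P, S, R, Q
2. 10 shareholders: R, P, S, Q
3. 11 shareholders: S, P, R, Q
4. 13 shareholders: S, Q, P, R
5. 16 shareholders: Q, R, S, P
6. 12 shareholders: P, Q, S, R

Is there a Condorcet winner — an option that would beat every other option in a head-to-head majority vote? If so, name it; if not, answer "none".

S vs Q: 48–28 for S.
S vs R: 50–26 for S.
S vs P: 40–36 for S.
S beats every other option head-to-head.

S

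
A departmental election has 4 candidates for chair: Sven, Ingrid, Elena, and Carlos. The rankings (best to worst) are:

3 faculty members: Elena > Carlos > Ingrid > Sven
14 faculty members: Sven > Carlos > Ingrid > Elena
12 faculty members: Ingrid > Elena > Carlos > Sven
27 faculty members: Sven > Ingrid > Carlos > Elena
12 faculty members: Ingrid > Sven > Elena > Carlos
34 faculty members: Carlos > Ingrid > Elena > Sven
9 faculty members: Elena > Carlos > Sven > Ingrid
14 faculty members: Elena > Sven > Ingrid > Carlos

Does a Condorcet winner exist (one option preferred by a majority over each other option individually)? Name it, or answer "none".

Checking pairwise contests:
Elena beats Sven 72–53.
Sven beats Ingrid 64–61.
Ingrid beats Elena 99–26.
Sven beats Carlos 67–58.
Every option loses at least one head-to-head, so there is no Condorcet winner.

none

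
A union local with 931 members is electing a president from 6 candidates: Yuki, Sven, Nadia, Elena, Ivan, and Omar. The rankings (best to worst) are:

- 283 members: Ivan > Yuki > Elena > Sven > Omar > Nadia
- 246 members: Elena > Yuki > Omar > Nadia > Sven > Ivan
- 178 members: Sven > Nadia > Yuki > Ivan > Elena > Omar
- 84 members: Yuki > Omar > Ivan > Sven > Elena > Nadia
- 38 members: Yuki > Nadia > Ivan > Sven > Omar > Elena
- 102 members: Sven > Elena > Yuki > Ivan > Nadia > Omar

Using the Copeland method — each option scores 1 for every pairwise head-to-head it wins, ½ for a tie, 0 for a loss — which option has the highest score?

Yuki

Yuki: beats Sven, Nadia, Elena, Ivan, and Omar → score 5.
Sven: beats Nadia, Ivan, and Omar; loses to Yuki and Elena → score 3.
Nadia: loses to Yuki, Sven, Elena, Ivan, and Omar → score 0.
Elena: beats Sven, Nadia, and Omar; loses to Yuki and Ivan → score 3.
Ivan: beats Nadia, Elena, and Omar; loses to Yuki and Sven → score 3.
Omar: beats Nadia; loses to Yuki, Sven, Elena, and Ivan → score 1.
Yuki has the best pairwise record.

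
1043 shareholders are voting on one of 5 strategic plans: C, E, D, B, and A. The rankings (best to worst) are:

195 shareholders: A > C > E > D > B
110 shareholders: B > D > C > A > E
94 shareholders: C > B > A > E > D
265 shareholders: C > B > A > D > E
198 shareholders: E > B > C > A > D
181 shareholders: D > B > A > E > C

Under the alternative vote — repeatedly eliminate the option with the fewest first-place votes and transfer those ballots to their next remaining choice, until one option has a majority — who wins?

C

Round 1: C 359, E 198, D 181, B 110, A 195. Eliminate B.
Round 2: C 359, E 198, D 291, A 195. Eliminate A.
Round 3: C 554, E 198, D 291. C has a majority.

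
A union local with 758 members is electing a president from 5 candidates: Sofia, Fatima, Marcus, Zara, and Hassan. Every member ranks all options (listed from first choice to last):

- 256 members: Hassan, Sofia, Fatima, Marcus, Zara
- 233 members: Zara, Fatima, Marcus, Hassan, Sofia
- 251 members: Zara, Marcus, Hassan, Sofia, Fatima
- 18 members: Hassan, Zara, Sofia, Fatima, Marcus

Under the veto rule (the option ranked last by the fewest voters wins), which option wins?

Last-place votes: Sofia 233, Fatima 251, Marcus 18, Zara 256, Hassan 0.
Hassan is ranked last by the fewest voters, so Hassan wins.

Hassan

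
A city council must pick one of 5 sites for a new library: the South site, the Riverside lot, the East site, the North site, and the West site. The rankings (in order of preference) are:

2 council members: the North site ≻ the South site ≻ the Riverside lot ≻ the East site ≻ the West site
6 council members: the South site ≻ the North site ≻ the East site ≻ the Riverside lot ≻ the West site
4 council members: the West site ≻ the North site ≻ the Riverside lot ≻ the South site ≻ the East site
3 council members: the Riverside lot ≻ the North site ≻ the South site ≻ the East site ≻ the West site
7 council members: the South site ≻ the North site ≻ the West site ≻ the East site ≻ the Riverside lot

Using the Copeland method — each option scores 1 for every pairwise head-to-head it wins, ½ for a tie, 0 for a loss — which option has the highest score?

the South site: beats the Riverside lot, the East site, the North site, and the West site → score 4.
the Riverside lot: ties the West site; loses to the South site, the East site, and the North site → score 0.5.
the East site: beats the Riverside lot; ties the West site; loses to the South site and the North site → score 1.5.
the North site: beats the Riverside lot, the East site, and the West site; loses to the South site → score 3.
the West site: ties the Riverside lot and the East site; loses to the South site and the North site → score 1.
the South site has the best pairwise record.

the South site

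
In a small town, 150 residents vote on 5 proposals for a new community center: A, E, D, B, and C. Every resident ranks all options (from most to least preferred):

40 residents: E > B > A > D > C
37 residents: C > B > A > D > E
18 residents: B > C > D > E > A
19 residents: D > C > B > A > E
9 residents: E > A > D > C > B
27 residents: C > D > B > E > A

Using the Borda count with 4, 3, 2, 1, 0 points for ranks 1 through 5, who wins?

A: 40·2 + 37·2 + 18·0 + 19·1 + 9·3 + 27·0 = 200
E: 40·4 + 37·0 + 18·1 + 19·0 + 9·4 + 27·1 = 241
D: 40·1 + 37·1 + 18·2 + 19·4 + 9·2 + 27·3 = 288
B: 40·3 + 37·3 + 18·4 + 19·2 + 9·0 + 27·2 = 395
C: 40·0 + 37·4 + 18·3 + 19·3 + 9·1 + 27·4 = 376
B has the highest Borda score (395).

B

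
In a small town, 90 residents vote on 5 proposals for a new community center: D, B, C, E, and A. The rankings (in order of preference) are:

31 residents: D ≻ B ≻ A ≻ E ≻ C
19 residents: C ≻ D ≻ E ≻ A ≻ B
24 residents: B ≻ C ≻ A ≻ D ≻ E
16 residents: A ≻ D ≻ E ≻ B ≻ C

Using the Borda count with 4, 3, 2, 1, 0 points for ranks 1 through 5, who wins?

D: 31·4 + 19·3 + 24·1 + 16·3 = 253
B: 31·3 + 19·0 + 24·4 + 16·1 = 205
C: 31·0 + 19·4 + 24·3 + 16·0 = 148
E: 31·1 + 19·2 + 24·0 + 16·2 = 101
A: 31·2 + 19·1 + 24·2 + 16·4 = 193
D has the highest Borda score (253).

D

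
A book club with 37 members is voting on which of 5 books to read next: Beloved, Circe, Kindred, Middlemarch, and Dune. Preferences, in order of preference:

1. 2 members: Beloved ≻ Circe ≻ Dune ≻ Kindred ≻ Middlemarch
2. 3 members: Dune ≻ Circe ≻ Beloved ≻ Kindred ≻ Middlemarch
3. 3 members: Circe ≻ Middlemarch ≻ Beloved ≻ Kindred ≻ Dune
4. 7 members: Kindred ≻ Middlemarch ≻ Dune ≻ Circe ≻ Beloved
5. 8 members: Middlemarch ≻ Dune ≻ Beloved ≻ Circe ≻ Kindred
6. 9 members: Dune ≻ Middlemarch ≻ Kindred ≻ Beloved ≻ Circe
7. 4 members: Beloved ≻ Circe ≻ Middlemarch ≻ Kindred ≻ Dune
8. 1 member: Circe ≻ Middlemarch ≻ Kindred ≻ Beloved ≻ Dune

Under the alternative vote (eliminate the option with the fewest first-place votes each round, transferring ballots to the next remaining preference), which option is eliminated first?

Round 1: Beloved 6, Circe 4, Kindred 7, Middlemarch 8, Dune 12. Eliminate Circe.

Circe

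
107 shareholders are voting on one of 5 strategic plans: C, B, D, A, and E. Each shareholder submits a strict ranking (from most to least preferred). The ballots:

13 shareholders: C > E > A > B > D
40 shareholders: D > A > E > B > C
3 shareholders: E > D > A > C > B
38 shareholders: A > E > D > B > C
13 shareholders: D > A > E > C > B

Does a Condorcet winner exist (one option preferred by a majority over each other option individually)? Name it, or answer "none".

Checking pairwise contests:
B beats C 78–29.
D beats B 94–13.
E beats D 54–53.
D beats A 56–51.
A beats E 91–16.
Every option loses at least one head-to-head, so there is no Condorcet winner.

none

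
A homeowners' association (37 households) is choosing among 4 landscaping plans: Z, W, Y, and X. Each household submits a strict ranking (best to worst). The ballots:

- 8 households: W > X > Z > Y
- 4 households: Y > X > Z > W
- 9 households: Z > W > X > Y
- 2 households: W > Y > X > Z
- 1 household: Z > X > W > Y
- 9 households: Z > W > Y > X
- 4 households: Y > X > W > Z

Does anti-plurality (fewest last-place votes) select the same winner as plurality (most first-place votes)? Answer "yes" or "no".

no

Anti-plurality — last-place votes: Z 6, W 4, Y 18, X 9. Winner: W.
Plurality — first-place votes: Z 19, W 10, Y 8, X 0. Winner: Z.
The two methods disagree.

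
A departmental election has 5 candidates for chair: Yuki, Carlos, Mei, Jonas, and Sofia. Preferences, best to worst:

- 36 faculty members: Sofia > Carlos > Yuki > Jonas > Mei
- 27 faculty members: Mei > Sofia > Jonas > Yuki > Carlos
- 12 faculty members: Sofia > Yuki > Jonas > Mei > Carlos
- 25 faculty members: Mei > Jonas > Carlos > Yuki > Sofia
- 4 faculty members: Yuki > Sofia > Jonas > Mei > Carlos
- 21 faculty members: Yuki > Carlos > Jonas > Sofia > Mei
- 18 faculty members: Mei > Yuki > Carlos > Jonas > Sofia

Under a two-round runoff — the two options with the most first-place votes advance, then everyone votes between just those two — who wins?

Sofia

Round 1 first-place votes: Yuki 25, Carlos 0, Mei 70, Jonas 0, Sofia 48.
Mei and Sofia advance.
Runoff: Mei is preferred to Sofia by 70 voters; Sofia by 73.
Sofia wins the runoff.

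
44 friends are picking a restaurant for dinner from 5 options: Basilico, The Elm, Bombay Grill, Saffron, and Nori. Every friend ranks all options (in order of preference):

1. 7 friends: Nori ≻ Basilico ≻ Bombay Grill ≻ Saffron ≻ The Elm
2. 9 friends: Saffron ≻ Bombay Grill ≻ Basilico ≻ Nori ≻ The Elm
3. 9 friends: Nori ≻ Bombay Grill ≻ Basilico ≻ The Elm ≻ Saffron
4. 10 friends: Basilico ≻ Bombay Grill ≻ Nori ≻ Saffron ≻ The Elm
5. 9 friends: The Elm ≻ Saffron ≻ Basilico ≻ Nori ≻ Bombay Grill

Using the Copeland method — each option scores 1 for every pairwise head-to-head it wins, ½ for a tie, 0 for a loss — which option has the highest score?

Basilico: beats The Elm, Bombay Grill, Saffron, and Nori → score 4.
The Elm: loses to Basilico, Bombay Grill, Saffron, and Nori → score 0.
Bombay Grill: beats The Elm and Saffron; loses to Basilico and Nori → score 2.
Saffron: beats The Elm; loses to Basilico, Bombay Grill, and Nori → score 1.
Nori: beats The Elm, Bombay Grill, and Saffron; loses to Basilico → score 3.
Basilico has the best pairwise record.

Basilico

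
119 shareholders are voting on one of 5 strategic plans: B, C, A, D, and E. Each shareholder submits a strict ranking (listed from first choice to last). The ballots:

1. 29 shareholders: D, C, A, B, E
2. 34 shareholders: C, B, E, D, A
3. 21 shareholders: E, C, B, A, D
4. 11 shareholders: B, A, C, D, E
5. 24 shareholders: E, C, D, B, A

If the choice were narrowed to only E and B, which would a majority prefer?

B

Voters preferring E to B: 45; preferring B to E: 74.
B wins the head-to-head.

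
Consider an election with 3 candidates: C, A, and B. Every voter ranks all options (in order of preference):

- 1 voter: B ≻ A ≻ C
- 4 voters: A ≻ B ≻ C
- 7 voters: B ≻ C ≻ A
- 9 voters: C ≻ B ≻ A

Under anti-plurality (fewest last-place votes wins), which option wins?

Last-place votes: C 5, A 16, B 0.
B is ranked last by the fewest voters, so B wins.

B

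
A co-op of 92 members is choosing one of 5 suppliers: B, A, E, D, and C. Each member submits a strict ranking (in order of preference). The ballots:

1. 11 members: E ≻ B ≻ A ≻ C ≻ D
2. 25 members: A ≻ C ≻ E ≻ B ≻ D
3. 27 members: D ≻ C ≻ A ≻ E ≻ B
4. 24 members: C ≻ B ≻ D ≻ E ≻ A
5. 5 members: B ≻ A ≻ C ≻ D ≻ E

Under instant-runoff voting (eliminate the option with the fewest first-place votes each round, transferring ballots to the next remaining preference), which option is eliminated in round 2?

Round 1: B 5, A 25, E 11, D 27, C 24. Eliminate B.
Round 2: A 30, E 11, D 27, C 24. Eliminate E.

E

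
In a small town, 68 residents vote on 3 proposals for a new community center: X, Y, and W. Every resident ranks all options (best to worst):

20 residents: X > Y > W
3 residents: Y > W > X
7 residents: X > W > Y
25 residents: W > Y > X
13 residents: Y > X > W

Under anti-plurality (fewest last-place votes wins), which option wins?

Y

Last-place votes: X 28, Y 7, W 33.
Y is ranked last by the fewest voters, so Y wins.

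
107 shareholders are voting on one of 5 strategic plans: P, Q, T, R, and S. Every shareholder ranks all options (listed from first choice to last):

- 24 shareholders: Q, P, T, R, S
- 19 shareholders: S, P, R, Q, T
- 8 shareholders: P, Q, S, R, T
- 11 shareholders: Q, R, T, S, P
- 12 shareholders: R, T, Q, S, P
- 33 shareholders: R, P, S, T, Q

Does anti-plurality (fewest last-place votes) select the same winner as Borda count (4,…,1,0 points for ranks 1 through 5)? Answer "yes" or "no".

yes

Anti-plurality — last-place votes: P 23, Q 33, T 27, R 0, S 24. Winner: R.
Borda — scores: P 260, Q 207, T 139, R 283, S 181. Winner: R.
The two methods agree.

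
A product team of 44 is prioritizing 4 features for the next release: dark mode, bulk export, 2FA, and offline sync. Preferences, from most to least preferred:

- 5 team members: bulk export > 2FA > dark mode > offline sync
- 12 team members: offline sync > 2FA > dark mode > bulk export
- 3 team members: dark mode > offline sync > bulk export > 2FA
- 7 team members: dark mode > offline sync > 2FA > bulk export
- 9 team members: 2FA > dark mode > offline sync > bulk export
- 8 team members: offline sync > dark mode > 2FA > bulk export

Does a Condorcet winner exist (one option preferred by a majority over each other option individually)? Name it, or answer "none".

Checking pairwise contests:
2FA beats dark mode 26–18.
dark mode beats bulk export 39–5.
offline sync beats 2FA 30–14.
dark mode beats offline sync 24–20.
Every option loses at least one head-to-head, so there is no Condorcet winner.

none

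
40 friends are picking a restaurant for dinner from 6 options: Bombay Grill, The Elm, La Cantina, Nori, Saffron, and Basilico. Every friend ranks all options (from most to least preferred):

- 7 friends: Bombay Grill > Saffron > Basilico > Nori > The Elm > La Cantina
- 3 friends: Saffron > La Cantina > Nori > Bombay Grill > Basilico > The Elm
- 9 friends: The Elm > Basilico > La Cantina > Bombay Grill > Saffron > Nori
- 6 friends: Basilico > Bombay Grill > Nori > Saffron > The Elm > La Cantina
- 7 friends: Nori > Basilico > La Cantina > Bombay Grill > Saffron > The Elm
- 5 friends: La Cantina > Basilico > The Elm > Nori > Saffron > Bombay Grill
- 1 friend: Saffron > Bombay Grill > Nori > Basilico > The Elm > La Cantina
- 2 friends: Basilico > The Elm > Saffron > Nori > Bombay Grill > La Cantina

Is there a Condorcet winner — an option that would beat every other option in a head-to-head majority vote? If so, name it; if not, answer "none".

Basilico vs Bombay Grill: 29–11 for Basilico.
Basilico vs The Elm: 31–9 for Basilico.
Basilico vs La Cantina: 32–8 for Basilico.
Basilico vs Nori: 29–11 for Basilico.
Basilico vs Saffron: 29–11 for Basilico.
Basilico beats every other option head-to-head.

Basilico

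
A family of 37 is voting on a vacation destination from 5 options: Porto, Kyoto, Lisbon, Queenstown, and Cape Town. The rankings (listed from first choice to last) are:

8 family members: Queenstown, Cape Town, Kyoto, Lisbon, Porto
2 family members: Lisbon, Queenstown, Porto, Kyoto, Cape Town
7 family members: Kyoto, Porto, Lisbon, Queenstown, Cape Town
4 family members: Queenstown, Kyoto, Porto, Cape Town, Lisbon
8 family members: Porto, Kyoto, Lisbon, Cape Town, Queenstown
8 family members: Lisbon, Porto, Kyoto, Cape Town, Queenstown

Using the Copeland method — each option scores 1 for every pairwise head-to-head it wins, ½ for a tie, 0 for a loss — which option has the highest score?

Porto: beats Lisbon, Queenstown, and Cape Town; loses to Kyoto → score 3.
Kyoto: beats Porto, Lisbon, Queenstown, and Cape Town → score 4.
Lisbon: beats Queenstown and Cape Town; loses to Porto and Kyoto → score 2.
Queenstown: beats Cape Town; loses to Porto, Kyoto, and Lisbon → score 1.
Cape Town: loses to Porto, Kyoto, Lisbon, and Queenstown → score 0.
Kyoto has the best pairwise record.

Kyoto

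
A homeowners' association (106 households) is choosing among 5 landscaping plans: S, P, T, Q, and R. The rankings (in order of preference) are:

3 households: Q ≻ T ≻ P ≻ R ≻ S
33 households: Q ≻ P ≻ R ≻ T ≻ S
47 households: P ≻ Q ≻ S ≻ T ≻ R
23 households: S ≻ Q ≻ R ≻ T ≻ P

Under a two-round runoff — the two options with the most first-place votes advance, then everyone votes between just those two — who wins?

Round 1 first-place votes: S 23, P 47, T 0, Q 36, R 0.
P and Q advance.
Runoff: P is preferred to Q by 47 voters; Q by 59.
Q wins the runoff.

Q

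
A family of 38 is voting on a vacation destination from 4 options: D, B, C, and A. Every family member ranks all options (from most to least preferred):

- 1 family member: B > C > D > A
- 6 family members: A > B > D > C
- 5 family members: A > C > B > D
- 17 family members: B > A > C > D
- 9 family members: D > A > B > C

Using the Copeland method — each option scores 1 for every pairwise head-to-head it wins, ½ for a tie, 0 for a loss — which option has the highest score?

A

D: loses to B, C, and A → score 0.
B: beats D and C; loses to A → score 2.
C: beats D; loses to B and A → score 1.
A: beats D, B, and C → score 3.
A has the best pairwise record.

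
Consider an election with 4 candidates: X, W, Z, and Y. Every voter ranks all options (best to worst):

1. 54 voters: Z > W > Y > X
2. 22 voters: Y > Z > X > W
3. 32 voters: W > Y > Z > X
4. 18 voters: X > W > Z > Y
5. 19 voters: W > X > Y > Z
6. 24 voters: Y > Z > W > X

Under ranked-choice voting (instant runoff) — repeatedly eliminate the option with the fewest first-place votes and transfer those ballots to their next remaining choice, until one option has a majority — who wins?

Round 1: X 18, W 51, Z 54, Y 46. Eliminate X.
Round 2: W 69, Z 54, Y 46. Eliminate Y.
Round 3: W 69, Z 100. Z has a majority.

Z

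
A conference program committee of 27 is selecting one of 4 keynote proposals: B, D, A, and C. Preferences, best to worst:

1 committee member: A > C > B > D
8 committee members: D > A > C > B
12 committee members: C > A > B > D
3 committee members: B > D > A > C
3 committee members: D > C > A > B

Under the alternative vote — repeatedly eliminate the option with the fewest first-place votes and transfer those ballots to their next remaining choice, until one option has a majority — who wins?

D

Round 1: B 3, D 11, A 1, C 12. Eliminate A.
Round 2: B 3, D 11, C 13. Eliminate B.
Round 3: D 14, C 13. D has a majority.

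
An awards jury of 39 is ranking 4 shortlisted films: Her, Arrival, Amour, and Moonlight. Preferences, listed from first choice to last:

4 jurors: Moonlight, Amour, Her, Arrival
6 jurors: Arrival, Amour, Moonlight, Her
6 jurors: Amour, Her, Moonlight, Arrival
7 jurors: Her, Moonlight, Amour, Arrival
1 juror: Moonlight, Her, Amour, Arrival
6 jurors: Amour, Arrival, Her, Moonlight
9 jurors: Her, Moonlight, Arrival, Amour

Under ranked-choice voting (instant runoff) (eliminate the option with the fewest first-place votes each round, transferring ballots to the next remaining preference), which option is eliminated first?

Moonlight

Round 1: Her 16, Arrival 6, Amour 12, Moonlight 5. Eliminate Moonlight.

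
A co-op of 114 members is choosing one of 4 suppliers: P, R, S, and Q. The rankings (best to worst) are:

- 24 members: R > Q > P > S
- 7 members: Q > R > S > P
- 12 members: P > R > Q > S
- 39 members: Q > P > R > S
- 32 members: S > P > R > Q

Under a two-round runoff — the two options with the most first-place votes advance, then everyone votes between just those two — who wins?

Round 1 first-place votes: P 12, R 24, S 32, Q 46.
Q and S advance.
Runoff: Q is preferred to S by 82 voters; S by 32.
Q wins the runoff.

Q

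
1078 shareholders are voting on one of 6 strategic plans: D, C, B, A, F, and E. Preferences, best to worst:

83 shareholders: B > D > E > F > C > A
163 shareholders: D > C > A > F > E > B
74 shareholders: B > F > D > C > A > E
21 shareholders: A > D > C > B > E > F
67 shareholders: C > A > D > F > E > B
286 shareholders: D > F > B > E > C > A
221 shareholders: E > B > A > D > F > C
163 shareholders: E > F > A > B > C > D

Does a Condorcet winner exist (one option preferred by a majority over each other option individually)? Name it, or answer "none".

none

Checking pairwise contests:
B beats D 541–537.
D beats C 848–230.
F beats B 679–399.
D beats A 606–472.
D beats F 841–237.
D beats E 694–384.
Every option loses at least one head-to-head, so there is no Condorcet winner.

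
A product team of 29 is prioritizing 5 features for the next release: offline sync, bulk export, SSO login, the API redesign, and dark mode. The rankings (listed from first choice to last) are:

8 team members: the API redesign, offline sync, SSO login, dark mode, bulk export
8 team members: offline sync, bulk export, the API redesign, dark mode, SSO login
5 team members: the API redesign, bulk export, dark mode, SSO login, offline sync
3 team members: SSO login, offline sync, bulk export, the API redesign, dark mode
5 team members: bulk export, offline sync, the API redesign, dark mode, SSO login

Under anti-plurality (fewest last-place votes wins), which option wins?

Last-place votes: offline sync 5, bulk export 8, SSO login 13, the API redesign 0, dark mode 3.
the API redesign is ranked last by the fewest voters, so the API redesign wins.

the API redesign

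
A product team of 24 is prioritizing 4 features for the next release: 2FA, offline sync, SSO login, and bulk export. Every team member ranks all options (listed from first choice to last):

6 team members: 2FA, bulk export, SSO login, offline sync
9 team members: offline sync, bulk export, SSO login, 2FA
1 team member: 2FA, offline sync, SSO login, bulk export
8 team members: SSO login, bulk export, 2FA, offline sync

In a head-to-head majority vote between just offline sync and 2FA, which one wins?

2FA

Voters preferring offline sync to 2FA: 9; preferring 2FA to offline sync: 15.
2FA wins the head-to-head.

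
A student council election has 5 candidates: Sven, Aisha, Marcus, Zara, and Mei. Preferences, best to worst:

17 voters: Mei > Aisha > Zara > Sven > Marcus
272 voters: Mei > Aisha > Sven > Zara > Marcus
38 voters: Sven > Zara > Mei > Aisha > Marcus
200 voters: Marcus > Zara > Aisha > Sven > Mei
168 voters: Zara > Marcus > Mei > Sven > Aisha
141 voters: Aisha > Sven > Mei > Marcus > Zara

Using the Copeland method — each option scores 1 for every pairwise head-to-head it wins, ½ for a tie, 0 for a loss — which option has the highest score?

Sven: beats Marcus and Zara; loses to Aisha and Mei → score 2.
Aisha: beats Sven, Marcus, and Zara; loses to Mei → score 3.
Marcus: loses to Sven, Aisha, Zara, and Mei → score 0.
Zara: beats Marcus; loses to Sven, Aisha, and Mei → score 1.
Mei: beats Sven, Aisha, Marcus, and Zara → score 4.
Mei has the best pairwise record.

Mei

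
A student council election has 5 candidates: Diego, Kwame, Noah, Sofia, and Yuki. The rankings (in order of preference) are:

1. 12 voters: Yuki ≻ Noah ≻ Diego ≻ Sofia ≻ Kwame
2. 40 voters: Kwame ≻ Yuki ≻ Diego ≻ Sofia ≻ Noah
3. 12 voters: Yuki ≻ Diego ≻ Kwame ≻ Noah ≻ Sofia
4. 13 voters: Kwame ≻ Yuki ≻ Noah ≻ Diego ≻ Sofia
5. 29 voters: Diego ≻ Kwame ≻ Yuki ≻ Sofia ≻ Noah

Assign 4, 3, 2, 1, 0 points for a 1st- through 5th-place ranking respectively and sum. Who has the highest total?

Kwame

Diego: 12·2 + 40·2 + 12·3 + 13·1 + 29·4 = 269
Kwame: 12·0 + 40·4 + 12·2 + 13·4 + 29·3 = 323
Noah: 12·3 + 40·0 + 12·1 + 13·2 + 29·0 = 74
Sofia: 12·1 + 40·1 + 12·0 + 13·0 + 29·1 = 81
Yuki: 12·4 + 40·3 + 12·4 + 13·3 + 29·2 = 313
Kwame has the highest Borda score (323).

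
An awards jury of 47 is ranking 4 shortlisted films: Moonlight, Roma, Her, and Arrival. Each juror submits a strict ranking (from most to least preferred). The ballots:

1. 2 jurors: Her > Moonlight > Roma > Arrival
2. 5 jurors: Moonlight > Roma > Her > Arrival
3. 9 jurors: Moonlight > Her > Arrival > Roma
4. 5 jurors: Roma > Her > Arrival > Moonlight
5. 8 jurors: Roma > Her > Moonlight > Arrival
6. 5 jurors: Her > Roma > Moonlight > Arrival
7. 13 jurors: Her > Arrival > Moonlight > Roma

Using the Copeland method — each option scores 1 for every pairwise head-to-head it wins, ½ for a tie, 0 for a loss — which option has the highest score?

Moonlight: beats Roma and Arrival; loses to Her → score 2.
Roma: beats Arrival; loses to Moonlight and Her → score 1.
Her: beats Moonlight, Roma, and Arrival → score 3.
Arrival: loses to Moonlight, Roma, and Her → score 0.
Her has the best pairwise record.

Her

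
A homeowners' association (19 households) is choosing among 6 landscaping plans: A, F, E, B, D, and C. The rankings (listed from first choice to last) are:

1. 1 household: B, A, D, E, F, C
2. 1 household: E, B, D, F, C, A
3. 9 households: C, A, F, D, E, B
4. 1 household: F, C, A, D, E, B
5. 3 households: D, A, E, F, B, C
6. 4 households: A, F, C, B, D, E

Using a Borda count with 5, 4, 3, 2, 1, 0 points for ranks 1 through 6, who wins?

A

A: 1·4 + 1·0 + 9·4 + 1·3 + 3·4 + 4·5 = 75
F: 1·1 + 1·2 + 9·3 + 1·5 + 3·2 + 4·4 = 57
E: 1·2 + 1·5 + 9·1 + 1·1 + 3·3 + 4·0 = 26
B: 1·5 + 1·4 + 9·0 + 1·0 + 3·1 + 4·2 = 20
D: 1·3 + 1·3 + 9·2 + 1·2 + 3·5 + 4·1 = 45
C: 1·0 + 1·1 + 9·5 + 1·4 + 3·0 + 4·3 = 62
A has the highest Borda score (75).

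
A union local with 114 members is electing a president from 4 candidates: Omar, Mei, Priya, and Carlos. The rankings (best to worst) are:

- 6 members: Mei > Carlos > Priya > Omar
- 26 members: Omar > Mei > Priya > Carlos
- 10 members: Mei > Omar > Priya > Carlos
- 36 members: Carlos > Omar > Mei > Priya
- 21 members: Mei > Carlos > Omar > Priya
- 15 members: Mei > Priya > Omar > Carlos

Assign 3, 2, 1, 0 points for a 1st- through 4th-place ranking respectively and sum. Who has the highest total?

Mei

Omar: 6·0 + 26·3 + 10·2 + 36·2 + 21·1 + 15·1 = 206
Mei: 6·3 + 26·2 + 10·3 + 36·1 + 21·3 + 15·3 = 244
Priya: 6·1 + 26·1 + 10·1 + 36·0 + 21·0 + 15·2 = 72
Carlos: 6·2 + 26·0 + 10·0 + 36·3 + 21·2 + 15·0 = 162
Mei has the highest Borda score (244).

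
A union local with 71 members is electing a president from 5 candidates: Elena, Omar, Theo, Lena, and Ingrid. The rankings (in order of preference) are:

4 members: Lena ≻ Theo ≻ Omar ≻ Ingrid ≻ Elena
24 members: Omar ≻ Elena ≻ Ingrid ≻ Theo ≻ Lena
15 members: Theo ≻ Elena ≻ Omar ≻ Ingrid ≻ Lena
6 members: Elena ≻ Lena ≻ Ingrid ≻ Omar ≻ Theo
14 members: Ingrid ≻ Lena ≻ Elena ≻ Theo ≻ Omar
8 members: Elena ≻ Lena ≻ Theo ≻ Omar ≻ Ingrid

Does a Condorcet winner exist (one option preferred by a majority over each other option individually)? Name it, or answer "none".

Elena vs Omar: 43–28 for Elena.
Elena vs Theo: 52–19 for Elena.
Elena vs Lena: 53–18 for Elena.
Elena vs Ingrid: 53–18 for Elena.
Elena beats every other option head-to-head.

Elena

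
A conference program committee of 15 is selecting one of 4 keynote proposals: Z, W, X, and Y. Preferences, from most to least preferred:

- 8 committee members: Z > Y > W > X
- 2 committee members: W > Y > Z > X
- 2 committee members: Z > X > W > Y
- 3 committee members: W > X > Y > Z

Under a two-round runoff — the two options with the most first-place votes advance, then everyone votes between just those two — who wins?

Round 1 first-place votes: Z 10, W 5, X 0, Y 0.
Z and W advance.
Runoff: Z is preferred to W by 10 voters; W by 5.
Z wins the runoff.

Z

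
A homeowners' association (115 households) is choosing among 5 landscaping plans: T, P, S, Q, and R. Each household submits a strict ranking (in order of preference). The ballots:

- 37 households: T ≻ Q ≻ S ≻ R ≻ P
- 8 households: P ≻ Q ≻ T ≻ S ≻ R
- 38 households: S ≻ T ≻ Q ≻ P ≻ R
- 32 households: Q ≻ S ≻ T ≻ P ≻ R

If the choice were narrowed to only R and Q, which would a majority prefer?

Q

Voters preferring R to Q: 0; preferring Q to R: 115.
Q wins the head-to-head.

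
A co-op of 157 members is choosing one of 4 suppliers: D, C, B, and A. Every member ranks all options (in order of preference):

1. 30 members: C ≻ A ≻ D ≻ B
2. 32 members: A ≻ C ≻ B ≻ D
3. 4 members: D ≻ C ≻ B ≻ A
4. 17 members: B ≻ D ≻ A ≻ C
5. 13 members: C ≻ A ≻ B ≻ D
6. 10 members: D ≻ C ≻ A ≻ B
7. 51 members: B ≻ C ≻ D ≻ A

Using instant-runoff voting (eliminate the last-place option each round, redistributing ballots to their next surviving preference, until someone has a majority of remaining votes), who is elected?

C

Round 1: D 14, C 43, B 68, A 32. Eliminate D.
Round 2: C 57, B 68, A 32. Eliminate A.
Round 3: C 89, B 68. C has a majority.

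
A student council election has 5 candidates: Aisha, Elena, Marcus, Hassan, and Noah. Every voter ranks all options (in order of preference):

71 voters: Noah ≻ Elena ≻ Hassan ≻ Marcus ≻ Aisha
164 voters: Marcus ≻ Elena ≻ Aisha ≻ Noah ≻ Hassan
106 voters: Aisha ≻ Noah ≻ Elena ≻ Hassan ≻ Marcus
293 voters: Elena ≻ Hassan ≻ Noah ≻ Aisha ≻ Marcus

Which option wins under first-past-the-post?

First-place votes: Aisha 106, Elena 293, Marcus 164, Hassan 0, Noah 71.
Elena has the most first-place votes.

Elena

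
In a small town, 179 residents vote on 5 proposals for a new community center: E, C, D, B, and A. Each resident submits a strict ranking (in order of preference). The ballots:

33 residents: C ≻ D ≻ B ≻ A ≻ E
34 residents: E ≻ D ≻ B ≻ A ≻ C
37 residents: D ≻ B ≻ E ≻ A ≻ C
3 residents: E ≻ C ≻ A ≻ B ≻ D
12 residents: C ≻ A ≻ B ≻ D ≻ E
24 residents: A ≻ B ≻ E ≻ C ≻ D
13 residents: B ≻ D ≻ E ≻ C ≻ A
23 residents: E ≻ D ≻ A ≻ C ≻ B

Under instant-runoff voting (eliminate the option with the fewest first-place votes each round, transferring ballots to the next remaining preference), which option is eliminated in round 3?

Round 1: E 60, C 45, D 37, B 13, A 24. Eliminate B.
Round 2: E 60, C 45, D 50, A 24. Eliminate A.
Round 3: E 84, C 45, D 50. Eliminate C.

C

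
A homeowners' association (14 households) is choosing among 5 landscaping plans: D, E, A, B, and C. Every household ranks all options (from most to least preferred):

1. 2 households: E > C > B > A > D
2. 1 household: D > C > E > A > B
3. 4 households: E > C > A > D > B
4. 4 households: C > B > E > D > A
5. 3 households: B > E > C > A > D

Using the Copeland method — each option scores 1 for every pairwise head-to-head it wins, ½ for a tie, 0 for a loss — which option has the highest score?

E

D: loses to E, A, B, and C → score 0.
E: beats D, A, and C; ties B → score 3.5.
A: beats D; loses to E, B, and C → score 1.
B: beats D and A; ties E; loses to C → score 2.5.
C: beats D, A, and B; loses to E → score 3.
E has the best pairwise record.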